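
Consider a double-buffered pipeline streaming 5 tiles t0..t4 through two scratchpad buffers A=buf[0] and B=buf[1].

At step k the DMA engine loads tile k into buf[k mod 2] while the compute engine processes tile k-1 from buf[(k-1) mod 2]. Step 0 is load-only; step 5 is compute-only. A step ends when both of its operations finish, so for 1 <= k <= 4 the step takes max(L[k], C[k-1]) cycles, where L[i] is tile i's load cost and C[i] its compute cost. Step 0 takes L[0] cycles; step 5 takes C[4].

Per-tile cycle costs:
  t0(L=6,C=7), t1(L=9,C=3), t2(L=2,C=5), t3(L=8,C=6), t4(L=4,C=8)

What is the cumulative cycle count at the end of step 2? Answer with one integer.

  0. 6=6c; end=6; A:t0 B:-
  1. max(9,7)=9c; end=15; A:t0 B:t1
  2. max(2,3)=3c; end=18; A:t2 B:t1
  3. max(8,5)=8c; end=26; A:t2 B:t3
  4. max(4,6)=6c; end=32; A:t4 B:t3
  5. 8=8c; end=40; A:t4 B:t3

end_cycle[2] = 18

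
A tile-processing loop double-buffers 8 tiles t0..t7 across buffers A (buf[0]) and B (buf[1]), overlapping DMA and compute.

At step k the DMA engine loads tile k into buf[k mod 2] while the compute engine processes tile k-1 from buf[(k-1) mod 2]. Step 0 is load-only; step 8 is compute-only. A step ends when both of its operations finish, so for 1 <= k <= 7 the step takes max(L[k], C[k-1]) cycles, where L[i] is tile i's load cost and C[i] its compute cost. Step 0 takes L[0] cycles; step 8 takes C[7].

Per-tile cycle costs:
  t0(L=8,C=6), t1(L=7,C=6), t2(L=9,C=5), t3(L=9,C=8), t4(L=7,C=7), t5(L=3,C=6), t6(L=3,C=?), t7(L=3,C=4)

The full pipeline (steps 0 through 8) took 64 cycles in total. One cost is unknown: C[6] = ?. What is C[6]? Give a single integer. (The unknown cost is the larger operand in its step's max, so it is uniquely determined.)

C[6] = 6

step 0: dur = L[0]=8 = 8
step 1: dur = max(L[1]=7, C[0]=6) = 7
step 2: dur = max(L[2]=9, C[1]=6) = 9
step 3: dur = max(L[3]=9, C[2]=5) = 9
step 4: dur = max(L[4]=7, C[3]=8) = 8
step 5: dur = max(L[5]=3, C[4]=7) = 7
step 6: dur = max(L[6]=3, C[5]=6) = 6
step 7: dur = max(L[7]=3, C[6]=?) = C[6]  (unknown; binding)
step 8: dur = C[7]=4 = 4
sum of known step durations = 58
dur[7] = total - known = 64 - 58 = 6
C[6] is the binding max in step 7, so C[6] = dur[7] = 6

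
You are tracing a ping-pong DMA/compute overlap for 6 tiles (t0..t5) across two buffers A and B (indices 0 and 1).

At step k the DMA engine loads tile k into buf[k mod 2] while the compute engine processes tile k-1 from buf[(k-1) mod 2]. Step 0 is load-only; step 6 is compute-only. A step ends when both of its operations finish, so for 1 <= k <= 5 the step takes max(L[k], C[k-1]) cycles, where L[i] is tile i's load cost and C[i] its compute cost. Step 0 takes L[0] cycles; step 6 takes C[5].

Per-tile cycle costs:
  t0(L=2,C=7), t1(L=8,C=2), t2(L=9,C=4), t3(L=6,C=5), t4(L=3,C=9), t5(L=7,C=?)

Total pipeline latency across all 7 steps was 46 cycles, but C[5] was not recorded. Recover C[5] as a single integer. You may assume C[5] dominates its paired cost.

C[5] = 7

step 0 | dur = L[0]=2 = 2
step 1 | dur = max(L[1]=8, C[0]=7) = 8
step 2 | dur = max(L[2]=9, C[1]=2) = 9
step 3 | dur = max(L[3]=6, C[2]=4) = 6
step 4 | dur = max(L[4]=3, C[3]=5) = 5
step 5 | dur = max(L[5]=7, C[4]=9) = 9
step 6 | dur = C[5]=? = C[5]  (unknown; binding)
sum of known step durations = 39
dur[6] = total - known = 46 - 39 = 7
C[5] is the binding max in step 6, so C[5] = dur[6] = 7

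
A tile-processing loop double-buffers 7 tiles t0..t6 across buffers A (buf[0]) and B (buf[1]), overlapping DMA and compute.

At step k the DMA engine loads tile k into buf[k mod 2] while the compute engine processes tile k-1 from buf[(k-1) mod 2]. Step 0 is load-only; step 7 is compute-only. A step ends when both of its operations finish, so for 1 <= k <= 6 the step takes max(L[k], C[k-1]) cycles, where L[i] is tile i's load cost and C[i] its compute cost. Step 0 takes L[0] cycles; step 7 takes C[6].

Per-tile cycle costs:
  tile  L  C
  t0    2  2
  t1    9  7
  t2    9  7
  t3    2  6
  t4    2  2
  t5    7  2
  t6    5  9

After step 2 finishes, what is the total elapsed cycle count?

end_cycle[2] = 20

  0. 2=2c; end=2; A:t0 B:-
  1. max(9,2)=9c; end=11; A:t0 B:t1
  2. max(9,7)=9c; end=20; A:t2 B:t1
  3. max(2,7)=7c; end=27; A:t2 B:t3
  4. max(2,6)=6c; end=33; A:t4 B:t3
  5. max(7,2)=7c; end=40; A:t4 B:t5
  6. max(5,2)=5c; end=45; A:t6 B:t5
  7. 9=9c; end=54; A:t6 B:t5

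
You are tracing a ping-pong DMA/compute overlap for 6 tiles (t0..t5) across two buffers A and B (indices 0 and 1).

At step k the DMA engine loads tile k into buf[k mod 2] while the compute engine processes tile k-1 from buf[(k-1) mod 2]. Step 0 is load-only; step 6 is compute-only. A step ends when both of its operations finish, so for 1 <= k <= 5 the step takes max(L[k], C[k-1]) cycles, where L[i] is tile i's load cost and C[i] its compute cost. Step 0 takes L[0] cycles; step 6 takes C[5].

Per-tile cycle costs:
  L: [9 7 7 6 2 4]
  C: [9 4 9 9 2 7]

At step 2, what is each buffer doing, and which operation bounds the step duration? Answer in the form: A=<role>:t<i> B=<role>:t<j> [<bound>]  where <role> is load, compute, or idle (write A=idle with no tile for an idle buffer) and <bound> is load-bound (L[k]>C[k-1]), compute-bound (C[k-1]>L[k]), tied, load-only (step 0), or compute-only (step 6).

step 2: A=load:t2 B=compute:t1 [load-bound]

k=0 load=t0/9c comp=- wait=9 total=9
k=1 load=t1/7c comp=t0/9c wait=9 total=18
k=2 load=t2/7c comp=t1/4c wait=7 total=25
k=3 load=t3/6c comp=t2/9c wait=9 total=34
k=4 load=t4/2c comp=t3/9c wait=9 total=43
k=5 load=t5/4c comp=t4/2c wait=4 total=47
k=6 load=- comp=t5/7c wait=7 total=54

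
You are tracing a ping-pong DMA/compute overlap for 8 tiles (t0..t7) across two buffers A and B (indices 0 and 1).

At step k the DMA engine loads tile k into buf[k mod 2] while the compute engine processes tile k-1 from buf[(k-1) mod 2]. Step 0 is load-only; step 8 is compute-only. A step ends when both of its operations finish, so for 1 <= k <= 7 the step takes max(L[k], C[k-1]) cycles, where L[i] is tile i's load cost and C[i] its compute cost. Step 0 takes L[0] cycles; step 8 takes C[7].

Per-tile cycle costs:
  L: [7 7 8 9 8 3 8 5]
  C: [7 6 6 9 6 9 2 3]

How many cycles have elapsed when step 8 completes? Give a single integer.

end_cycle[8] = 63

k=0 load=t0/7c comp=- wait=7 total=7
k=1 load=t1/7c comp=t0/7c wait=7 total=14
k=2 load=t2/8c comp=t1/6c wait=8 total=22
k=3 load=t3/9c comp=t2/6c wait=9 total=31
k=4 load=t4/8c comp=t3/9c wait=9 total=40
k=5 load=t5/3c comp=t4/6c wait=6 total=46
k=6 load=t6/8c comp=t5/9c wait=9 total=55
k=7 load=t7/5c comp=t6/2c wait=5 total=60
k=8 load=- comp=t7/3c wait=3 total=63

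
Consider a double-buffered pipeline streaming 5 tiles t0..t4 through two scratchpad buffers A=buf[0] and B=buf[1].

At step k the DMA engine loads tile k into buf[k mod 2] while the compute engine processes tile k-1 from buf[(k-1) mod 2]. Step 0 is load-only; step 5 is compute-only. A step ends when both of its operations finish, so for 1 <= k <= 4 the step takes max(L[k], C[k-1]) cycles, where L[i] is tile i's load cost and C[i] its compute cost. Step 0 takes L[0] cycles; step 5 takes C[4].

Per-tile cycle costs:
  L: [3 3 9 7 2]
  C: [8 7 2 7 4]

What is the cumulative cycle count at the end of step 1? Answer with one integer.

end_cycle[1] = 11

[0] DMA t0→A (3c) ∥ CU idle ⇒ 3c, clock 3
[1] DMA t1→B (3c) ∥ CU A:t0 (8c) ⇒ 8c, clock 11
[2] DMA t2→A (9c) ∥ CU B:t1 (7c) ⇒ 9c, clock 20
[3] DMA t3→B (7c) ∥ CU A:t2 (2c) ⇒ 7c, clock 27
[4] DMA t4→A (2c) ∥ CU B:t3 (7c) ⇒ 7c, clock 34
[5] DMA idle ∥ CU A:t4 (4c) ⇒ 4c, clock 38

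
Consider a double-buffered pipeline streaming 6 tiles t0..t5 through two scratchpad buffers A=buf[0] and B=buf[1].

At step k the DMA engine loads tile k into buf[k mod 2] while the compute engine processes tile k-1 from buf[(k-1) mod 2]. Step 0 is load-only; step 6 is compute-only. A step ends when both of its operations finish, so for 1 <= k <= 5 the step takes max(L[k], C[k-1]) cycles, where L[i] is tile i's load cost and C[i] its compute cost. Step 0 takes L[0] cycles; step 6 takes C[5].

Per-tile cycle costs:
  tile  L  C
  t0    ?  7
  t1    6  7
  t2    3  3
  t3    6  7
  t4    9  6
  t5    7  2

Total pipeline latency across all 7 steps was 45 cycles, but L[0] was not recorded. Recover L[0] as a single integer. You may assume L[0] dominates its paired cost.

step 0 | dur = L[0]=? = L[0]  (unknown; binding)
step 1 | dur = max(L[1]=6, C[0]=7) = 7
step 2 | dur = max(L[2]=3, C[1]=7) = 7
step 3 | dur = max(L[3]=6, C[2]=3) = 6
step 4 | dur = max(L[4]=9, C[3]=7) = 9
step 5 | dur = max(L[5]=7, C[4]=6) = 7
step 6 | dur = C[5]=2 = 2
sum of known step durations = 38
dur[0] = total - known = 45 - 38 = 7
L[0] is the binding max in step 0, so L[0] = dur[0] = 7

L[0] = 7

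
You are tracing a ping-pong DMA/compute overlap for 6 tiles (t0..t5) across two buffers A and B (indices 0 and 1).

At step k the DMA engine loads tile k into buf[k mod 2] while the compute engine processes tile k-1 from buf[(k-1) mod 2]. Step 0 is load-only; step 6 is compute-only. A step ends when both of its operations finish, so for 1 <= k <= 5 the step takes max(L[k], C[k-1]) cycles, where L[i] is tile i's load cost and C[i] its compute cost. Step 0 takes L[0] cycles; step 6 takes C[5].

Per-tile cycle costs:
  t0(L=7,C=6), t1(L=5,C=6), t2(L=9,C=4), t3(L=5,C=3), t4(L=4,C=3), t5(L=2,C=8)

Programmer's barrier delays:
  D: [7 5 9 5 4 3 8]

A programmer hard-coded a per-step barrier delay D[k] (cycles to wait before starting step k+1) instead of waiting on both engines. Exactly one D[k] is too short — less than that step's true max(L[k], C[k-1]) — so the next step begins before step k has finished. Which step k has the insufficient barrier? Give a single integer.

k=0 barrier L[0]=7→7c, D[0]=7 ok
k=1 barrier max(L[1]=5,C[0]=6)→6c, D[1]=5 SHORT
k=2 barrier max(L[2]=9,C[1]=6)→9c, D[2]=9 ok
k=3 barrier max(L[3]=5,C[2]=4)→5c, D[3]=5 ok
k=4 barrier max(L[4]=4,C[3]=3)→4c, D[4]=4 ok
k=5 barrier max(L[5]=2,C[4]=3)→3c, D[5]=3 ok
k=6 barrier C[5]=8→8c, D[6]=8 ok

hazard at step 1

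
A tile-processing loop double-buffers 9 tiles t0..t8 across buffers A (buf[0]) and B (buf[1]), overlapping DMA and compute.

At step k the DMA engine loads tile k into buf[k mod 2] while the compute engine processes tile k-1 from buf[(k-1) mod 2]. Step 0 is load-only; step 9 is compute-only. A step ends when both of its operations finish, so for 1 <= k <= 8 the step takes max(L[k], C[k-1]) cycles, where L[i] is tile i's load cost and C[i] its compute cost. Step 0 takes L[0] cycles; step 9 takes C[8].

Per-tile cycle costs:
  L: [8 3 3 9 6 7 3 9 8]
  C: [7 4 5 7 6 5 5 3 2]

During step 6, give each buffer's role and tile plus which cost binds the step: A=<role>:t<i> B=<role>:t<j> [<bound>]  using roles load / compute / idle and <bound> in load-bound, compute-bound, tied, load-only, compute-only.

step 0: L[0]=8 → dur=8, Σ=8 | A=load:t0 B=idle [load-only]
step 1: L[1]=3 C[0]=7 → dur=7, Σ=15 | A=compute:t0 B=load:t1 [compute-bound]
step 2: L[2]=3 C[1]=4 → dur=4, Σ=19 | A=load:t2 B=compute:t1 [compute-bound]
step 3: L[3]=9 C[2]=5 → dur=9, Σ=28 | A=compute:t2 B=load:t3 [load-bound]
step 4: L[4]=6 C[3]=7 → dur=7, Σ=35 | A=load:t4 B=compute:t3 [compute-bound]
step 5: L[5]=7 C[4]=6 → dur=7, Σ=42 | A=compute:t4 B=load:t5 [load-bound]
step 6: L[6]=3 C[5]=5 → dur=5, Σ=47 | A=load:t6 B=compute:t5 [compute-bound]
step 7: L[7]=9 C[6]=5 → dur=9, Σ=56 | A=compute:t6 B=load:t7 [load-bound]
step 8: L[8]=8 C[7]=3 → dur=8, Σ=64 | A=load:t8 B=compute:t7 [load-bound]
step 9: C[8]=2 → dur=2, Σ=66 | A=compute:t8 B=idle [compute-only]

step 6: A=load:t6 B=compute:t5 [compute-bound]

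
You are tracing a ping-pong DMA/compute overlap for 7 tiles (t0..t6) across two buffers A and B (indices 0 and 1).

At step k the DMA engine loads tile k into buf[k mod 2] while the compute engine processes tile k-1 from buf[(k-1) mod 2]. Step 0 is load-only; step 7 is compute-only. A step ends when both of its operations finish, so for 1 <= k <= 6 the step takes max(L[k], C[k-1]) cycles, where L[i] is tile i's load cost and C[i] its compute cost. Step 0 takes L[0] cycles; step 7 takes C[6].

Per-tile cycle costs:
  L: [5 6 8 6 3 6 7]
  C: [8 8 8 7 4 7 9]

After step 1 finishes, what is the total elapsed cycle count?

end_cycle[1] = 13

k=0 load=t0/5c comp=- wait=5 total=5
k=1 load=t1/6c comp=t0/8c wait=8 total=13
k=2 load=t2/8c comp=t1/8c wait=8 total=21
k=3 load=t3/6c comp=t2/8c wait=8 total=29
k=4 load=t4/3c comp=t3/7c wait=7 total=36
k=5 load=t5/6c comp=t4/4c wait=6 total=42
k=6 load=t6/7c comp=t5/7c wait=7 total=49
k=7 load=- comp=t6/9c wait=9 total=58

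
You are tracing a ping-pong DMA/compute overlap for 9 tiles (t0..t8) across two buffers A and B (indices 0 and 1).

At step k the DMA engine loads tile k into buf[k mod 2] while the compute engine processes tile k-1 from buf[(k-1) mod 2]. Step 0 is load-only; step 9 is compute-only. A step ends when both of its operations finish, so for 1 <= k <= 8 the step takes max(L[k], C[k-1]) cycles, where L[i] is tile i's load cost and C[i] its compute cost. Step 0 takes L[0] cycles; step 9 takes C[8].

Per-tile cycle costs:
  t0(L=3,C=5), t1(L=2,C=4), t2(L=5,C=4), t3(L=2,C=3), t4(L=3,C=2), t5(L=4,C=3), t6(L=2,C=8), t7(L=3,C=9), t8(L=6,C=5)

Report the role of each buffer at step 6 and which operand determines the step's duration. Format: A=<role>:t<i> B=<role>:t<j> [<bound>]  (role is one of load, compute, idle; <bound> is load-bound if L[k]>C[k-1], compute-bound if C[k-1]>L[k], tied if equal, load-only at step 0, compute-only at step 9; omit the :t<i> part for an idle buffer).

  0. 3=3c; end=3; A:t0 B:-
  1. max(2,5)=5c; end=8; A:t0 B:t1
  2. max(5,4)=5c; end=13; A:t2 B:t1
  3. max(2,4)=4c; end=17; A:t2 B:t3
  4. max(3,3)=3c; end=20; A:t4 B:t3
  5. max(4,2)=4c; end=24; A:t4 B:t5
  6. max(2,3)=3c; end=27; A:t6 B:t5
  7. max(3,8)=8c; end=35; A:t6 B:t7
  8. max(6,9)=9c; end=44; A:t8 B:t7
  9. 5=5c; end=49; A:t8 B:t7

step 6: A=load:t6 B=compute:t5 [compute-bound]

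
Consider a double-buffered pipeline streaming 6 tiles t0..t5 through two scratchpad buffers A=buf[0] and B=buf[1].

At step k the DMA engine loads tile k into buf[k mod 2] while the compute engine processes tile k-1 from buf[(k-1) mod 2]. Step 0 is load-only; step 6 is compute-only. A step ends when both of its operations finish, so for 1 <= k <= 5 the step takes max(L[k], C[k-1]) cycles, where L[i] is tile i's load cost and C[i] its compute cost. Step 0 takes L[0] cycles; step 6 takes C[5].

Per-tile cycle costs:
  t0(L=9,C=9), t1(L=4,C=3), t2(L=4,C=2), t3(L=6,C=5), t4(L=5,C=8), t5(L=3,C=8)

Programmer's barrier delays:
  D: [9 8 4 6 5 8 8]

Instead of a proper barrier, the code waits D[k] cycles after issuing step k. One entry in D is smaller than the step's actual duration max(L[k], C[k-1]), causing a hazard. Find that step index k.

hazard at step 1

k=0 barrier L[0]=9→9c, D[0]=9 ok
k=1 barrier max(L[1]=4,C[0]=9)→9c, D[1]=8 SHORT
k=2 barrier max(L[2]=4,C[1]=3)→4c, D[2]=4 ok
k=3 barrier max(L[3]=6,C[2]=2)→6c, D[3]=6 ok
k=4 barrier max(L[4]=5,C[3]=5)→5c, D[4]=5 ok
k=5 barrier max(L[5]=3,C[4]=8)→8c, D[5]=8 ok
k=6 barrier C[5]=8→8c, D[6]=8 ok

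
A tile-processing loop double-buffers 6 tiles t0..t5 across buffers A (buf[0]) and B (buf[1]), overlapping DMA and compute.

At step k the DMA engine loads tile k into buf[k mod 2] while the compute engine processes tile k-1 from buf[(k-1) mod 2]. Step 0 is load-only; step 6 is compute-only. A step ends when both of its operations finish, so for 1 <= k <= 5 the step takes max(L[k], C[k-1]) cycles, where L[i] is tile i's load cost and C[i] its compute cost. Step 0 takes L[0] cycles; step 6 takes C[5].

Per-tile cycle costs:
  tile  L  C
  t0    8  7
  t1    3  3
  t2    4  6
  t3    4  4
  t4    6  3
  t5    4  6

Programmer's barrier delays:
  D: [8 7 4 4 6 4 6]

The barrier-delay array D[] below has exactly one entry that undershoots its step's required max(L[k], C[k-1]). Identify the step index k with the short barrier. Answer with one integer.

hazard at step 3

[0] required=L[0]=8=8 vs D=8 ok
[1] required=max(L[1]=3,C[0]=7)=7 vs D=7 ok
[2] required=max(L[2]=4,C[1]=3)=4 vs D=4 ok
[3] required=max(L[3]=4,C[2]=6)=6 vs D=4 SHORT
[4] required=max(L[4]=6,C[3]=4)=6 vs D=6 ok
[5] required=max(L[5]=4,C[4]=3)=4 vs D=4 ok
[6] required=C[5]=6=6 vs D=6 ok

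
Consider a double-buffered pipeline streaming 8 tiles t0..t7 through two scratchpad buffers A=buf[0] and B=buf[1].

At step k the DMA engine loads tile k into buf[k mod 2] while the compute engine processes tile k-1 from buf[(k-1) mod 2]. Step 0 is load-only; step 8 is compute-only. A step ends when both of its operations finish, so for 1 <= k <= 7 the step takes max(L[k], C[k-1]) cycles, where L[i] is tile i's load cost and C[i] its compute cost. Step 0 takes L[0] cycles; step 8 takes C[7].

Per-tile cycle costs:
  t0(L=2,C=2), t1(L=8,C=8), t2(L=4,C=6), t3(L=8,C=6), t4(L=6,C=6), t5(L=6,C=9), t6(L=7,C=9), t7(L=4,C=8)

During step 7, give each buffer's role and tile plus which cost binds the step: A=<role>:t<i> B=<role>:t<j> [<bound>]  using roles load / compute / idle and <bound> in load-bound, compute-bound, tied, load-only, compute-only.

[0] DMA t0→A (2c) ∥ CU idle ⇒ 2c, clock 2
[1] DMA t1→B (8c) ∥ CU A:t0 (2c) ⇒ 8c, clock 10
[2] DMA t2→A (4c) ∥ CU B:t1 (8c) ⇒ 8c, clock 18
[3] DMA t3→B (8c) ∥ CU A:t2 (6c) ⇒ 8c, clock 26
[4] DMA t4→A (6c) ∥ CU B:t3 (6c) ⇒ 6c, clock 32
[5] DMA t5→B (6c) ∥ CU A:t4 (6c) ⇒ 6c, clock 38
[6] DMA t6→A (7c) ∥ CU B:t5 (9c) ⇒ 9c, clock 47
[7] DMA t7→B (4c) ∥ CU A:t6 (9c) ⇒ 9c, clock 56
[8] DMA idle ∥ CU B:t7 (8c) ⇒ 8c, clock 64

step 7: A=compute:t6 B=load:t7 [compute-bound]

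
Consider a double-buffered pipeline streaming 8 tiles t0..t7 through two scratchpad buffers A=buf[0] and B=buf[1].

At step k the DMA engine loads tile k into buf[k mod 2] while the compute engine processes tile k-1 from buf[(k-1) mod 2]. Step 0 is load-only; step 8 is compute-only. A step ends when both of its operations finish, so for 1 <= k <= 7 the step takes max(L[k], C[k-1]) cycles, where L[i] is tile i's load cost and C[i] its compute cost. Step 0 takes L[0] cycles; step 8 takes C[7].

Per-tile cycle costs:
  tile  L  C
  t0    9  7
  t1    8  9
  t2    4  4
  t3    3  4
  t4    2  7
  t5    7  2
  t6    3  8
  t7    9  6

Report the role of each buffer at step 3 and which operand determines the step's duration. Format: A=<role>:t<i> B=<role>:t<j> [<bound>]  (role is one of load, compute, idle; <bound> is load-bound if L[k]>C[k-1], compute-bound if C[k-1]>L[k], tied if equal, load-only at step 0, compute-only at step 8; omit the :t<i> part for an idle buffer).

  0. 9=9c; end=9; A:t0 B:-
  1. max(8,7)=8c; end=17; A:t0 B:t1
  2. max(4,9)=9c; end=26; A:t2 B:t1
  3. max(3,4)=4c; end=30; A:t2 B:t3
  4. max(2,4)=4c; end=34; A:t4 B:t3
  5. max(7,7)=7c; end=41; A:t4 B:t5
  6. max(3,2)=3c; end=44; A:t6 B:t5
  7. max(9,8)=9c; end=53; A:t6 B:t7
  8. 6=6c; end=59; A:t6 B:t7

step 3: A=compute:t2 B=load:t3 [compute-bound]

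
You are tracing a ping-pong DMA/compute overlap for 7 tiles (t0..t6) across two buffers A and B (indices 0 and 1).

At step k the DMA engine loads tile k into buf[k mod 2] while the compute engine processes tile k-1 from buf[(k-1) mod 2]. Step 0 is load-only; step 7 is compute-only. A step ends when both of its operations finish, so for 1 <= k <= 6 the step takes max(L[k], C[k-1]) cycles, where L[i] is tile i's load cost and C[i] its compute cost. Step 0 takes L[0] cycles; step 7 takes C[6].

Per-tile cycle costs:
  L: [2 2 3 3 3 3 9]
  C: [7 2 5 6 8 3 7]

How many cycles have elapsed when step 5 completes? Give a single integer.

end_cycle[5] = 31

[0] DMA t0→A (2c) ∥ CU idle ⇒ 2c, clock 2
[1] DMA t1→B (2c) ∥ CU A:t0 (7c) ⇒ 7c, clock 9
[2] DMA t2→A (3c) ∥ CU B:t1 (2c) ⇒ 3c, clock 12
[3] DMA t3→B (3c) ∥ CU A:t2 (5c) ⇒ 5c, clock 17
[4] DMA t4→A (3c) ∥ CU B:t3 (6c) ⇒ 6c, clock 23
[5] DMA t5→B (3c) ∥ CU A:t4 (8c) ⇒ 8c, clock 31
[6] DMA t6→A (9c) ∥ CU B:t5 (3c) ⇒ 9c, clock 40
[7] DMA idle ∥ CU A:t6 (7c) ⇒ 7c, clock 47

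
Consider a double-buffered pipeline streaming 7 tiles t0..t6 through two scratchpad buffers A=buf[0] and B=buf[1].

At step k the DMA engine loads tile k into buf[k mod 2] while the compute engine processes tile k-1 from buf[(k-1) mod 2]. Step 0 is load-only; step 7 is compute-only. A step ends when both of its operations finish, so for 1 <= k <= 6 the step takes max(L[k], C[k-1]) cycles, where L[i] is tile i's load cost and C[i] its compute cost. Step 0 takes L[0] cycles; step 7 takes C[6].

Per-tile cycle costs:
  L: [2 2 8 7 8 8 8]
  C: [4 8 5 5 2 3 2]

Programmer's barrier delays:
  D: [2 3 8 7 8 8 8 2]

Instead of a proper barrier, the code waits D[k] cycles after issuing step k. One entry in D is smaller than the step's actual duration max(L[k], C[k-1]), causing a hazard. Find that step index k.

step 0: need L[0]=2 = 2; D[0]=2 ok
step 1: need max(L[1]=2,C[0]=4) = 4; D[1]=3 SHORT
step 2: need max(L[2]=8,C[1]=8) = 8; D[2]=8 ok
step 3: need max(L[3]=7,C[2]=5) = 7; D[3]=7 ok
step 4: need max(L[4]=8,C[3]=5) = 8; D[4]=8 ok
step 5: need max(L[5]=8,C[4]=2) = 8; D[5]=8 ok
step 6: need max(L[6]=8,C[5]=3) = 8; D[6]=8 ok
step 7: need C[6]=2 = 2; D[7]=2 ok

hazard at step 1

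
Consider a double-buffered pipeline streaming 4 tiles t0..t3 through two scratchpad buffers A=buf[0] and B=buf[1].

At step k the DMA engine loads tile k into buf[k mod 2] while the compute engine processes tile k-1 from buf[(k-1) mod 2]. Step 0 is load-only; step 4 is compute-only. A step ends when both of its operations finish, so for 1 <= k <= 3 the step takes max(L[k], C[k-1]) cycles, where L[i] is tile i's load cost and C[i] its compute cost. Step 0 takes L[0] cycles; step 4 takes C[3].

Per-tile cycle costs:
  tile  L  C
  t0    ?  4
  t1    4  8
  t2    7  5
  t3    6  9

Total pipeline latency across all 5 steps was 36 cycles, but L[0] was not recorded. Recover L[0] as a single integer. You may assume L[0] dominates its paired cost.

step 0: dur = L[0]=? = L[0]  (unknown; binding)
step 1: dur = max(L[1]=4, C[0]=4) = 4
step 2: dur = max(L[2]=7, C[1]=8) = 8
step 3: dur = max(L[3]=6, C[2]=5) = 6
step 4: dur = C[3]=9 = 9
sum of known step durations = 27
dur[0] = total - known = 36 - 27 = 9
L[0] is the binding max in step 0, so L[0] = dur[0] = 9

L[0] = 9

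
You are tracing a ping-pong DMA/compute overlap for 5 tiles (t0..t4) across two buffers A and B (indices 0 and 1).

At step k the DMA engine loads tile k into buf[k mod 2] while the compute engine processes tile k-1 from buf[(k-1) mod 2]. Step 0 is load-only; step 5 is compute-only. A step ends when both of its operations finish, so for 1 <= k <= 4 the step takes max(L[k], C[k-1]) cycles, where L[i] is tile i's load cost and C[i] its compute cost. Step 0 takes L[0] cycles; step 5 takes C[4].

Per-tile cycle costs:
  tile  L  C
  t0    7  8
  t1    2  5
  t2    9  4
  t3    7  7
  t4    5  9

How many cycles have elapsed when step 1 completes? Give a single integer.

end_cycle[1] = 15

step 0: L[0]=7 → dur=7, Σ=7 | A=load:t0 B=idle [load-only]
step 1: L[1]=2 C[0]=8 → dur=8, Σ=15 | A=compute:t0 B=load:t1 [compute-bound]
step 2: L[2]=9 C[1]=5 → dur=9, Σ=24 | A=load:t2 B=compute:t1 [load-bound]
step 3: L[3]=7 C[2]=4 → dur=7, Σ=31 | A=compute:t2 B=load:t3 [load-bound]
step 4: L[4]=5 C[3]=7 → dur=7, Σ=38 | A=load:t4 B=compute:t3 [compute-bound]
step 5: C[4]=9 → dur=9, Σ=47 | A=compute:t4 B=idle [compute-only]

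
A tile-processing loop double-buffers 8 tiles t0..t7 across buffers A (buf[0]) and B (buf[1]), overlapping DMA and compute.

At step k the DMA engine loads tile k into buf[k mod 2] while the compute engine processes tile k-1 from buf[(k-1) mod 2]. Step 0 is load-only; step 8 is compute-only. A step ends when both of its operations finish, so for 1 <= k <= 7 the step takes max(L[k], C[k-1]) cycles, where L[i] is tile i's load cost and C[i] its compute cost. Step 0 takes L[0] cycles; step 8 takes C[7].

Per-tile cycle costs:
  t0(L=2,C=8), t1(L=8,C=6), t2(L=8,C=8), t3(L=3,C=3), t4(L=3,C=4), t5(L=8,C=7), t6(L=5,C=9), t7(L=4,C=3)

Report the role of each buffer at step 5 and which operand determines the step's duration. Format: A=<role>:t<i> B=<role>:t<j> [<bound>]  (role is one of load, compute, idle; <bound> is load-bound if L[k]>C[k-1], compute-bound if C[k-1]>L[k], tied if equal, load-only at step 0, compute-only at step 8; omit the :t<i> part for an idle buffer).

[0] DMA t0→A (2c) ∥ CU idle ⇒ 2c, clock 2
[1] DMA t1→B (8c) ∥ CU A:t0 (8c) ⇒ 8c, clock 10
[2] DMA t2→A (8c) ∥ CU B:t1 (6c) ⇒ 8c, clock 18
[3] DMA t3→B (3c) ∥ CU A:t2 (8c) ⇒ 8c, clock 26
[4] DMA t4→A (3c) ∥ CU B:t3 (3c) ⇒ 3c, clock 29
[5] DMA t5→B (8c) ∥ CU A:t4 (4c) ⇒ 8c, clock 37
[6] DMA t6→A (5c) ∥ CU B:t5 (7c) ⇒ 7c, clock 44
[7] DMA t7→B (4c) ∥ CU A:t6 (9c) ⇒ 9c, clock 53
[8] DMA idle ∥ CU B:t7 (3c) ⇒ 3c, clock 56

step 5: A=compute:t4 B=load:t5 [load-bound]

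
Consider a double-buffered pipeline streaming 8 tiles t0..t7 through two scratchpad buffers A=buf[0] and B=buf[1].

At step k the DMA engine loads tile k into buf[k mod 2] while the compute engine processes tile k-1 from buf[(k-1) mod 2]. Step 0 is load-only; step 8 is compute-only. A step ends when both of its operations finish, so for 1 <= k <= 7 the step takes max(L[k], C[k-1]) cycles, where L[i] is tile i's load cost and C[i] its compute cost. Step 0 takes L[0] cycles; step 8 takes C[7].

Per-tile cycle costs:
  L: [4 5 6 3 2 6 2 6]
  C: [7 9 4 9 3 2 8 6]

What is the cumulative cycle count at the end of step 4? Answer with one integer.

k=0 load=t0/4c comp=- wait=4 total=4
k=1 load=t1/5c comp=t0/7c wait=7 total=11
k=2 load=t2/6c comp=t1/9c wait=9 total=20
k=3 load=t3/3c comp=t2/4c wait=4 total=24
k=4 load=t4/2c comp=t3/9c wait=9 total=33
k=5 load=t5/6c comp=t4/3c wait=6 total=39
k=6 load=t6/2c comp=t5/2c wait=2 total=41
k=7 load=t7/6c comp=t6/8c wait=8 total=49
k=8 load=- comp=t7/6c wait=6 total=55

end_cycle[4] = 33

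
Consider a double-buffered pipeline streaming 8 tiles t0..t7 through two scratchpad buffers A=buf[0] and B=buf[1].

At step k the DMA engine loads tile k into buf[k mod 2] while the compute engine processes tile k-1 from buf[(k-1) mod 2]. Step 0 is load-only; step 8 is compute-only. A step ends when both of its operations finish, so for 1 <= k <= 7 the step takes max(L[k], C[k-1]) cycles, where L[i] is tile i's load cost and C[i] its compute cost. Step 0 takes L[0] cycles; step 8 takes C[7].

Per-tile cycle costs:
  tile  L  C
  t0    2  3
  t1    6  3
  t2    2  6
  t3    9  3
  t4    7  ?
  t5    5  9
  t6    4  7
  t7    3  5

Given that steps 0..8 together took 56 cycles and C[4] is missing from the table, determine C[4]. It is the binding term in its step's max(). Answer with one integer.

step 0 | dur = L[0]=2 = 2
step 1 | dur = max(L[1]=6, C[0]=3) = 6
step 2 | dur = max(L[2]=2, C[1]=3) = 3
step 3 | dur = max(L[3]=9, C[2]=6) = 9
step 4 | dur = max(L[4]=7, C[3]=3) = 7
step 5 | dur = max(L[5]=5, C[4]=?) = C[4]  (unknown; binding)
step 6 | dur = max(L[6]=4, C[5]=9) = 9
step 7 | dur = max(L[7]=3, C[6]=7) = 7
step 8 | dur = C[7]=5 = 5
sum of known step durations = 48
dur[5] = total - known = 56 - 48 = 8
C[4] is the binding max in step 5, so C[4] = dur[5] = 8

C[4] = 8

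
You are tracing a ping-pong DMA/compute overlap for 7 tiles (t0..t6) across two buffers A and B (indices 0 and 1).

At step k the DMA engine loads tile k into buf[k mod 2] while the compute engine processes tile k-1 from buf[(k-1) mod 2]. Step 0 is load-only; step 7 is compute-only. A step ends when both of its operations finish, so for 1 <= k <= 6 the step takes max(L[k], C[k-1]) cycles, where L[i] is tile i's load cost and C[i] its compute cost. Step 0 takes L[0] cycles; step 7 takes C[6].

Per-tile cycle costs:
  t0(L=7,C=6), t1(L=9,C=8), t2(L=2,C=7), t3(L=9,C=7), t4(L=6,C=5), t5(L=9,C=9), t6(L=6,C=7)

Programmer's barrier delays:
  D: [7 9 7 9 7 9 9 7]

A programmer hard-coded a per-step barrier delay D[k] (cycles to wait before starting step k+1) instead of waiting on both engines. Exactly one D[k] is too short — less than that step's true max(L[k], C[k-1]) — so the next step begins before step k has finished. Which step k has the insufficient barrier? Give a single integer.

hazard at step 2

k=0 barrier L[0]=7→7c, D[0]=7 ok
k=1 barrier max(L[1]=9,C[0]=6)→9c, D[1]=9 ok
k=2 barrier max(L[2]=2,C[1]=8)→8c, D[2]=7 SHORT
k=3 barrier max(L[3]=9,C[2]=7)→9c, D[3]=9 ok
k=4 barrier max(L[4]=6,C[3]=7)→7c, D[4]=7 ok
k=5 barrier max(L[5]=9,C[4]=5)→9c, D[5]=9 ok
k=6 barrier max(L[6]=6,C[5]=9)→9c, D[6]=9 ok
k=7 barrier C[6]=7→7c, D[7]=7 ok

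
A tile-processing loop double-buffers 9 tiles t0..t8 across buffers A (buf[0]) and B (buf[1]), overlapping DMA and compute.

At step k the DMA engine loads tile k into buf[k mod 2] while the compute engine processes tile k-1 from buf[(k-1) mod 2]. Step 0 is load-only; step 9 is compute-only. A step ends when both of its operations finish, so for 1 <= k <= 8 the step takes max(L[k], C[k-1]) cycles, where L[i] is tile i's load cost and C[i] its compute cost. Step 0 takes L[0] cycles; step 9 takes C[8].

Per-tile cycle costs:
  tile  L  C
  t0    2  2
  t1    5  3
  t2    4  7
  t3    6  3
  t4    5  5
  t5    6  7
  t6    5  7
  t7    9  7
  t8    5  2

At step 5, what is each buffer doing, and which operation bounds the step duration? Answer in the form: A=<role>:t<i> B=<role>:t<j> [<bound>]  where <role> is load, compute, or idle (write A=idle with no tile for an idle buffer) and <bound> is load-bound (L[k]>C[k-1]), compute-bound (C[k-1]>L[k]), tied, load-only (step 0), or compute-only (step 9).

step 0: L[0]=2 → dur=2, Σ=2 | A=load:t0 B=idle [load-only]
step 1: L[1]=5 C[0]=2 → dur=5, Σ=7 | A=compute:t0 B=load:t1 [load-bound]
step 2: L[2]=4 C[1]=3 → dur=4, Σ=11 | A=load:t2 B=compute:t1 [load-bound]
step 3: L[3]=6 C[2]=7 → dur=7, Σ=18 | A=compute:t2 B=load:t3 [compute-bound]
step 4: L[4]=5 C[3]=3 → dur=5, Σ=23 | A=load:t4 B=compute:t3 [load-bound]
step 5: L[5]=6 C[4]=5 → dur=6, Σ=29 | A=compute:t4 B=load:t5 [load-bound]
step 6: L[6]=5 C[5]=7 → dur=7, Σ=36 | A=load:t6 B=compute:t5 [compute-bound]
step 7: L[7]=9 C[6]=7 → dur=9, Σ=45 | A=compute:t6 B=load:t7 [load-bound]
step 8: L[8]=5 C[7]=7 → dur=7, Σ=52 | A=load:t8 B=compute:t7 [compute-bound]
step 9: C[8]=2 → dur=2, Σ=54 | A=compute:t8 B=idle [compute-only]

step 5: A=compute:t4 B=load:t5 [load-bound]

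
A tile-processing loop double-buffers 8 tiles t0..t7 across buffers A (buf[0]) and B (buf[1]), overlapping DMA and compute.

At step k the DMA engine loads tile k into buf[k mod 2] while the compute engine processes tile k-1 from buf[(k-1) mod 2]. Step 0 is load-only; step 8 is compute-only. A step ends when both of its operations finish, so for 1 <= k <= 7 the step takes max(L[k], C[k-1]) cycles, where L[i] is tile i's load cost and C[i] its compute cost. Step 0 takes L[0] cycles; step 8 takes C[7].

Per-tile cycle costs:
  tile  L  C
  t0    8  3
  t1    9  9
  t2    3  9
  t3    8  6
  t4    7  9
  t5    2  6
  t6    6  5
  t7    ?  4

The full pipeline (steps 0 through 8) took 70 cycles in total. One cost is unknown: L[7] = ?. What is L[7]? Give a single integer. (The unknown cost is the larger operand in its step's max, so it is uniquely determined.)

step 0 = dur = L[0]=8 = 8
step 1 = dur = max(L[1]=9, C[0]=3) = 9
step 2 = dur = max(L[2]=3, C[1]=9) = 9
step 3 = dur = max(L[3]=8, C[2]=9) = 9
step 4 = dur = max(L[4]=7, C[3]=6) = 7
step 5 = dur = max(L[5]=2, C[4]=9) = 9
step 6 = dur = max(L[6]=6, C[5]=6) = 6
step 7 = dur = max(L[7]=?, C[6]=5) = L[7]  (unknown; binding)
step 8 = dur = C[7]=4 = 4
sum of known step durations = 61
dur[7] = total - known = 70 - 61 = 9
L[7] is the binding max in step 7, so L[7] = dur[7] = 9

L[7] = 9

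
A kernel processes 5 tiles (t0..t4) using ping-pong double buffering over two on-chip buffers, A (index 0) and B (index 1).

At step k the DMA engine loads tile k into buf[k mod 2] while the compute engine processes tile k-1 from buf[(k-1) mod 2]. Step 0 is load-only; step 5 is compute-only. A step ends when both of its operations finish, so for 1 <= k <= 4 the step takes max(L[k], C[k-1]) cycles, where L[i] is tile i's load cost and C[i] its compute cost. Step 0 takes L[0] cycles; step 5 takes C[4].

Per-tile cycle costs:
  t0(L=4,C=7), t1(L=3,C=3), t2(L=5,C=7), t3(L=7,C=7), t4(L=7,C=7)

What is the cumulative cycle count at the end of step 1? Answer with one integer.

end_cycle[1] = 11

[0] DMA t0→A (4c) ∥ CU idle ⇒ 4c, clock 4
[1] DMA t1→B (3c) ∥ CU A:t0 (7c) ⇒ 7c, clock 11
[2] DMA t2→A (5c) ∥ CU B:t1 (3c) ⇒ 5c, clock 16
[3] DMA t3→B (7c) ∥ CU A:t2 (7c) ⇒ 7c, clock 23
[4] DMA t4→A (7c) ∥ CU B:t3 (7c) ⇒ 7c, clock 30
[5] DMA idle ∥ CU A:t4 (7c) ⇒ 7c, clock 37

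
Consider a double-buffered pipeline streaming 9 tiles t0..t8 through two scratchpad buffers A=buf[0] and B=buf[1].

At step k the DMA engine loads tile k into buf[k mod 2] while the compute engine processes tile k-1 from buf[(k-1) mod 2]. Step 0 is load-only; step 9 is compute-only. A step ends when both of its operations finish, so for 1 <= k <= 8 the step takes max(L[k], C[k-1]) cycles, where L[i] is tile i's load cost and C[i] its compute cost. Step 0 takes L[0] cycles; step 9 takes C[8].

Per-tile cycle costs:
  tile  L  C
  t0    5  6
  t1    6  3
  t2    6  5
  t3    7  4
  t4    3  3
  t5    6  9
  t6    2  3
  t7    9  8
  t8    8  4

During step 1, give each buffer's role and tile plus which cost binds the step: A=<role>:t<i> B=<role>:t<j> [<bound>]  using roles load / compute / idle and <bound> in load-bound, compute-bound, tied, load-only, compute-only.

  0. 5=5c; end=5; A:t0 B:-
  1. max(6,6)=6c; end=11; A:t0 B:t1
  2. max(6,3)=6c; end=17; A:t2 B:t1
  3. max(7,5)=7c; end=24; A:t2 B:t3
  4. max(3,4)=4c; end=28; A:t4 B:t3
  5. max(6,3)=6c; end=34; A:t4 B:t5
  6. max(2,9)=9c; end=43; A:t6 B:t5
  7. max(9,3)=9c; end=52; A:t6 B:t7
  8. max(8,8)=8c; end=60; A:t8 B:t7
  9. 4=4c; end=64; A:t8 B:t7

step 1: A=compute:t0 B=load:t1 [tied]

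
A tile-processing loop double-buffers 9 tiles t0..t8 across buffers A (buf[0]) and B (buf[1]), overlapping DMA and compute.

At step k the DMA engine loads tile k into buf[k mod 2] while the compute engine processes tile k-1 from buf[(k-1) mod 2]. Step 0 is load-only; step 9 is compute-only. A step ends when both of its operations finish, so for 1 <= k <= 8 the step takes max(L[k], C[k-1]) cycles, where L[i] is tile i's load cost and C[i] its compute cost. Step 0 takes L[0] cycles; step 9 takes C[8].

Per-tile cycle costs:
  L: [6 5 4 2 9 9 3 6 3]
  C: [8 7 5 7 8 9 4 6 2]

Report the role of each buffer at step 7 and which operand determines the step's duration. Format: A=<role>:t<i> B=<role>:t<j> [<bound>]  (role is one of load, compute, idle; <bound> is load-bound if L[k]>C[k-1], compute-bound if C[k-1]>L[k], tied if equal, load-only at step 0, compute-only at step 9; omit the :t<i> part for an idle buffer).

[0] DMA t0→A (6c) ∥ CU idle ⇒ 6c, clock 6
[1] DMA t1→B (5c) ∥ CU A:t0 (8c) ⇒ 8c, clock 14
[2] DMA t2→A (4c) ∥ CU B:t1 (7c) ⇒ 7c, clock 21
[3] DMA t3→B (2c) ∥ CU A:t2 (5c) ⇒ 5c, clock 26
[4] DMA t4→A (9c) ∥ CU B:t3 (7c) ⇒ 9c, clock 35
[5] DMA t5→B (9c) ∥ CU A:t4 (8c) ⇒ 9c, clock 44
[6] DMA t6→A (3c) ∥ CU B:t5 (9c) ⇒ 9c, clock 53
[7] DMA t7→B (6c) ∥ CU A:t6 (4c) ⇒ 6c, clock 59
[8] DMA t8→A (3c) ∥ CU B:t7 (6c) ⇒ 6c, clock 65
[9] DMA idle ∥ CU A:t8 (2c) ⇒ 2c, clock 67

step 7: A=compute:t6 B=load:t7 [load-bound]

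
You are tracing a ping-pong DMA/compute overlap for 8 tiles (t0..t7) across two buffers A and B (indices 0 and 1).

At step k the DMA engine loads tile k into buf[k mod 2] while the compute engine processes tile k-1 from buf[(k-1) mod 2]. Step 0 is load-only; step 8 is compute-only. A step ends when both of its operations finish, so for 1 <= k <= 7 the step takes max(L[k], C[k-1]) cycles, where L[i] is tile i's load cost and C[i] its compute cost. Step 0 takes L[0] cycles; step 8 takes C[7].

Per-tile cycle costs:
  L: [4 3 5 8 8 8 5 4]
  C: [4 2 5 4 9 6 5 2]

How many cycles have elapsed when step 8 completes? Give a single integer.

step 0: L[0]=4 → dur=4, Σ=4 | A=load:t0 B=idle [load-only]
step 1: L[1]=3 C[0]=4 → dur=4, Σ=8 | A=compute:t0 B=load:t1 [compute-bound]
step 2: L[2]=5 C[1]=2 → dur=5, Σ=13 | A=load:t2 B=compute:t1 [load-bound]
step 3: L[3]=8 C[2]=5 → dur=8, Σ=21 | A=compute:t2 B=load:t3 [load-bound]
step 4: L[4]=8 C[3]=4 → dur=8, Σ=29 | A=load:t4 B=compute:t3 [load-bound]
step 5: L[5]=8 C[4]=9 → dur=9, Σ=38 | A=compute:t4 B=load:t5 [compute-bound]
step 6: L[6]=5 C[5]=6 → dur=6, Σ=44 | A=load:t6 B=compute:t5 [compute-bound]
step 7: L[7]=4 C[6]=5 → dur=5, Σ=49 | A=compute:t6 B=load:t7 [compute-bound]
step 8: C[7]=2 → dur=2, Σ=51 | A=idle B=compute:t7 [compute-only]

end_cycle[8] = 51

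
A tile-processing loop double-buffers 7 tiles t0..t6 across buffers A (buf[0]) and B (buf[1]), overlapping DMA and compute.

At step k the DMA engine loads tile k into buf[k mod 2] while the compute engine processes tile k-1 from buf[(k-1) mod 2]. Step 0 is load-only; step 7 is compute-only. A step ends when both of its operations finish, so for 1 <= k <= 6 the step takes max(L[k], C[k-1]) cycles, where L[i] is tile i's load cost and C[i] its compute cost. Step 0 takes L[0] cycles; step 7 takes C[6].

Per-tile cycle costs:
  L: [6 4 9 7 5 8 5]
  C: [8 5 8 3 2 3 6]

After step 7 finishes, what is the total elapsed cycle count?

end_cycle[7] = 55

  0. 6=6c; end=6; A:t0 B:-
  1. max(4,8)=8c; end=14; A:t0 B:t1
  2. max(9,5)=9c; end=23; A:t2 B:t1
  3. max(7,8)=8c; end=31; A:t2 B:t3
  4. max(5,3)=5c; end=36; A:t4 B:t3
  5. max(8,2)=8c; end=44; A:t4 B:t5
  6. max(5,3)=5c; end=49; A:t6 B:t5
  7. 6=6c; end=55; A:t6 B:t5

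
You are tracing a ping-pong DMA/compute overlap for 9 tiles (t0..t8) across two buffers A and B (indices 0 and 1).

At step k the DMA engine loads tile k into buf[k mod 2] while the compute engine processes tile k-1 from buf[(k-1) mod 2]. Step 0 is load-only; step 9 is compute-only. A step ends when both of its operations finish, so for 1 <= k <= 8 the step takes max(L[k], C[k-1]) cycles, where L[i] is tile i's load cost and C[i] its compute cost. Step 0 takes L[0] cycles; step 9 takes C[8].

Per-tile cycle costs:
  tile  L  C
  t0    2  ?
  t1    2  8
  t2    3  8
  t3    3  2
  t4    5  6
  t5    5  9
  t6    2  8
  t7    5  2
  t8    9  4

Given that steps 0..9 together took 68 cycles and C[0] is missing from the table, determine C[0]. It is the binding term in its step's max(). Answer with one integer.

step 0 | dur = L[0]=2 = 2
step 1 | dur = max(L[1]=2, C[0]=?) = C[0]  (unknown; binding)
step 2 | dur = max(L[2]=3, C[1]=8) = 8
step 3 | dur = max(L[3]=3, C[2]=8) = 8
step 4 | dur = max(L[4]=5, C[3]=2) = 5
step 5 | dur = max(L[5]=5, C[4]=6) = 6
step 6 | dur = max(L[6]=2, C[5]=9) = 9
step 7 | dur = max(L[7]=5, C[6]=8) = 8
step 8 | dur = max(L[8]=9, C[7]=2) = 9
step 9 | dur = C[8]=4 = 4
sum of known step durations = 59
dur[1] = total - known = 68 - 59 = 9
C[0] is the binding max in step 1, so C[0] = dur[1] = 9

C[0] = 9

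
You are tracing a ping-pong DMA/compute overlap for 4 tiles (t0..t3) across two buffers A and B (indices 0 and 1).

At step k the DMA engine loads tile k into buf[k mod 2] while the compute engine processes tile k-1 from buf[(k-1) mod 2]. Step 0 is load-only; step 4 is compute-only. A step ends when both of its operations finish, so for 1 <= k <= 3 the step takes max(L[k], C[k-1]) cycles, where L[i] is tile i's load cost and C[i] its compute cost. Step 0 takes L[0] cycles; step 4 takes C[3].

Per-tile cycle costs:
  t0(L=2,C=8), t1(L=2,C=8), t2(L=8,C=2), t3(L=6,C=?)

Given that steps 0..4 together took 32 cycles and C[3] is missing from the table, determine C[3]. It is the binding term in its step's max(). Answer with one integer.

C[3] = 8

step 0 | dur = L[0]=2 = 2
step 1 | dur = max(L[1]=2, C[0]=8) = 8
step 2 | dur = max(L[2]=8, C[1]=8) = 8
step 3 | dur = max(L[3]=6, C[2]=2) = 6
step 4 | dur = C[3]=? = C[3]  (unknown; binding)
sum of known step durations = 24
dur[4] = total - known = 32 - 24 = 8
C[3] is the binding max in step 4, so C[3] = dur[4] = 8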